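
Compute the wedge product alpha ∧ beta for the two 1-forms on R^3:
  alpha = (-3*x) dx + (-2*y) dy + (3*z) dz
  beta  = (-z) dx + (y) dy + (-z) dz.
alpha ∧ beta = (-y*(3*x + 2*z)) dx ∧ dy + (3*z*(x + z)) dx ∧ dz + (-y*z) dy ∧ dz

Distribute the wedge, using dx_i ∧ dx_j = -dx_j ∧ dx_i and dx_i ∧ dx_i = 0. For each pair (i, j) with i < j, the coefficient of dx_i ∧ dx_j in alpha ∧ beta is (alpha_i * beta_j - alpha_j * beta_i). Collecting: alpha ∧ beta = (-y*(3*x + 2*z)) dx ∧ dy + (3*z*(x + z)) dx ∧ dz + (-y*z) dy ∧ dz.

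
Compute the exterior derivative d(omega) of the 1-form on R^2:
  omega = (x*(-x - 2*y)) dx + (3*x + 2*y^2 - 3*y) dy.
d(omega) = (2*x + 3) dx ∧ dy

For a 1-form omega = sum_i f_i dx_i, the exterior derivative is
  d(omega) = sum_{i < j} (∂f_j/∂x_i - ∂f_i/∂x_j) dx_i ∧ dx_j.
  coefficient of dx ∧ dy: ∂f_2/∂x - ∂f_1/∂y = ∂(3*x + 2*y^2 - 3*y)/∂x - ∂(x*(-x - 2*y))/∂y = 2*x + 3
Assembling: d(omega) = (2*x + 3) dx ∧ dy.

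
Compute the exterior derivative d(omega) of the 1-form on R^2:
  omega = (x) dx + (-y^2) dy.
d(omega) = 0

For a 1-form omega = sum_i f_i dx_i, the exterior derivative is
  d(omega) = sum_{i < j} (∂f_j/∂x_i - ∂f_i/∂x_j) dx_i ∧ dx_j.

Assembling: d(omega) = 0.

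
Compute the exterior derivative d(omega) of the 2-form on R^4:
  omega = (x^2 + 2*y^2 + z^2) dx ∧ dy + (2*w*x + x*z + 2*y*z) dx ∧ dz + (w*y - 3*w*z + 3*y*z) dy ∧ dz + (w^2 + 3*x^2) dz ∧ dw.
d(omega) = (8*x) dx ∧ dz ∧ dw + (y - 3*z) dy ∧ dz ∧ dw

For a 2-form omega = sum_{i<j} g_{ij} dx_i ∧ dx_j, the exterior derivative is
  d(omega) = sum_{i<j} d(g_{ij}) ∧ dx_i ∧ dx_j = sum_{i<j, k} (∂g_{ij}/∂x_k) dx_k ∧ dx_i ∧ dx_j.
Expand each term, using dx_k ∧ dx_i ∧ dx_j = sgn(permutation) dx_{(a)} ∧ dx_{(b)} ∧ dx_{(c)} with (a < b < c) sorted:
  d(x^2 + 2*y^2 + z^2) includes (∂/∂z)(x^2 + 2*y^2 + z^2) dz = (2*z) dz, which multiplied by dx ∧ dy gives (2*z) dx ∧ dy ∧ dz
  d(2*w*x + x*z + 2*y*z) includes (∂/∂y)(2*w*x + x*z + 2*y*z) dy = (2*z) dy, which multiplied by dx ∧ dz gives (-2*z) dx ∧ dy ∧ dz
  d(2*w*x + x*z + 2*y*z) includes (∂/∂w)(2*w*x + x*z + 2*y*z) dw = (2*x) dw, which multiplied by dx ∧ dz gives (2*x) dx ∧ dz ∧ dw
  d(w*y - 3*w*z + 3*y*z) includes (∂/∂w)(w*y - 3*w*z + 3*y*z) dw = (y - 3*z) dw, which multiplied by dy ∧ dz gives (y - 3*z) dy ∧ dz ∧ dw
  d(w^2 + 3*x^2) includes (∂/∂x)(w^2 + 3*x^2) dx = (6*x) dx, which multiplied by dz ∧ dw gives (6*x) dx ∧ dz ∧ dw
Collecting like 3-forms: d(omega) = (8*x) dx ∧ dz ∧ dw + (y - 3*z) dy ∧ dz ∧ dw.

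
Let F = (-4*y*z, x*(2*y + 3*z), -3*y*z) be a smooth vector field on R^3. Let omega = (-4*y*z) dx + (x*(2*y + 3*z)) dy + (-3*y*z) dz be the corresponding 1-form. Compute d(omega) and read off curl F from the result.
d(omega) = (-3*x - 3*z) dy ∧ dz + (-4*y) dz ∧ dx + (2*y + 7*z) dx ∧ dy; curl F = (-3*x - 3*z, -4*y, 2*y + 7*z)

d omega = sum_{i<j} (∂f_j/∂x_i - ∂f_i/∂x_j) dx_i ∧ dx_j. Under the identification (dy ∧ dz, dz ∧ dx, dx ∧ dy) ↔ (e_x, e_y, e_z), the coefficients are exactly the components of curl F. Compute:
  ∂R/∂y - ∂Q/∂z = (-3*z) - (3*x) = -3*x - 3*z
  ∂P/∂z - ∂R/∂x = (-4*y) - (0) = -4*y
  ∂Q/∂x - ∂P/∂y = (2*y + 3*z) - (-4*z) = 2*y + 7*z.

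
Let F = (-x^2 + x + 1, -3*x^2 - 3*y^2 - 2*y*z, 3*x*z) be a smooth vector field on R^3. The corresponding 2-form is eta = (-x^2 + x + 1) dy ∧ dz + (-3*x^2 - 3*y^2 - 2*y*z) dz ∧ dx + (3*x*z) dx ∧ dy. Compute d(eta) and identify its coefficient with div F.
d(eta) = (x - 6*y - 2*z + 1) dx ∧ dy ∧ dz; div F = x - 6*y - 2*z + 1

For a 2-form in R^3 of the form above, applying d gives a 3-form with coefficient ∂P/∂x + ∂Q/∂y + ∂R/∂z:
  ∂P/∂x = 1 - 2*x
  ∂Q/∂y = -6*y - 2*z
  ∂R/∂z = 3*x
Sum = x - 6*y - 2*z + 1, which is exactly div F.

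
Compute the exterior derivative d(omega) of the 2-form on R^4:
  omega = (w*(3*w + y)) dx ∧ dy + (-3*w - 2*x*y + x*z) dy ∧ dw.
d(omega) = (6*w - y + z) dx ∧ dy ∧ dw + (-x) dy ∧ dz ∧ dw

For a 2-form omega = sum_{i<j} g_{ij} dx_i ∧ dx_j, the exterior derivative is
  d(omega) = sum_{i<j} d(g_{ij}) ∧ dx_i ∧ dx_j = sum_{i<j, k} (∂g_{ij}/∂x_k) dx_k ∧ dx_i ∧ dx_j.
Expand each term, using dx_k ∧ dx_i ∧ dx_j = sgn(permutation) dx_{(a)} ∧ dx_{(b)} ∧ dx_{(c)} with (a < b < c) sorted:
  d(w*(3*w + y)) includes (∂/∂w)(w*(3*w + y)) dw = (6*w + y) dw, which multiplied by dx ∧ dy gives (6*w + y) dx ∧ dy ∧ dw
  d(-3*w - 2*x*y + x*z) includes (∂/∂x)(-3*w - 2*x*y + x*z) dx = (-2*y + z) dx, which multiplied by dy ∧ dw gives (-2*y + z) dx ∧ dy ∧ dw
  d(-3*w - 2*x*y + x*z) includes (∂/∂z)(-3*w - 2*x*y + x*z) dz = (x) dz, which multiplied by dy ∧ dw gives (-x) dy ∧ dz ∧ dw
Collecting like 3-forms: d(omega) = (6*w - y + z) dx ∧ dy ∧ dw + (-x) dy ∧ dz ∧ dw.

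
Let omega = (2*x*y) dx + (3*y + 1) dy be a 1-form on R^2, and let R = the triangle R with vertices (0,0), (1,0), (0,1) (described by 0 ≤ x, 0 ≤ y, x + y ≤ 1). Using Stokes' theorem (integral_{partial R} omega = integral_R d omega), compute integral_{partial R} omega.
integral_(partial R) omega = -1/3

Stokes: integral_partial_R omega = integral_R d omega with d omega = (∂Q/∂x - ∂P/∂y) dx ∧ dy.
  ∂Q/∂x = 0
  ∂P/∂y = 2*x
  integrand = ∂Q/∂x - ∂P/∂y = -2*x.
Integrating over R: integral_0^1 integral_0^{1-x} (-2*x) dy dx = -1/3.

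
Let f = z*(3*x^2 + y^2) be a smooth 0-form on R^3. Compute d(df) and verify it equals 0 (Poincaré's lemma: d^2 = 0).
d(df) = 0

Step 1: df = sum_i (∂f/∂x_i) dx_i = (6*x*z) dx + (2*y*z) dy + (3*x^2 + y^2) dz.
Step 2: Apply d again. Using the 1-form formula, the coefficient of dx ∧ dy in d(df) is ∂^2 f/∂x ∂y - ∂^2 f/∂y ∂x = (0) - (0) = 0 (equality of mixed partials for smooth f).
Similarly for dx ∧ dz and dy ∧ dz — all coefficients vanish. So d(df) = 0.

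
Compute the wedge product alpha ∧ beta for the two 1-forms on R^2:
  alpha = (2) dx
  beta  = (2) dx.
alpha ∧ beta = 0

Distribute the wedge, using dx_i ∧ dx_j = -dx_j ∧ dx_i and dx_i ∧ dx_i = 0. For each pair (i, j) with i < j, the coefficient of dx_i ∧ dx_j in alpha ∧ beta is (alpha_i * beta_j - alpha_j * beta_i). Collecting: alpha ∧ beta = 0.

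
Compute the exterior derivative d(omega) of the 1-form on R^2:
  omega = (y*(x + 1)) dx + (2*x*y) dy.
d(omega) = (-x + 2*y - 1) dx ∧ dy

For a 1-form omega = sum_i f_i dx_i, the exterior derivative is
  d(omega) = sum_{i < j} (∂f_j/∂x_i - ∂f_i/∂x_j) dx_i ∧ dx_j.
  coefficient of dx ∧ dy: ∂f_2/∂x - ∂f_1/∂y = ∂(2*x*y)/∂x - ∂(y*(x + 1))/∂y = -x + 2*y - 1
Assembling: d(omega) = (-x + 2*y - 1) dx ∧ dy.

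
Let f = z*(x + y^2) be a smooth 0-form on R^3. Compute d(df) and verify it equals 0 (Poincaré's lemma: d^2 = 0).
d(df) = 0

Step 1: df = sum_i (∂f/∂x_i) dx_i = (z) dx + (2*y*z) dy + (x + y^2) dz.
Step 2: Apply d again. Using the 1-form formula, the coefficient of dx ∧ dy in d(df) is ∂^2 f/∂x ∂y - ∂^2 f/∂y ∂x = (0) - (0) = 0 (equality of mixed partials for smooth f).
Similarly for dx ∧ dz and dy ∧ dz — all coefficients vanish. So d(df) = 0.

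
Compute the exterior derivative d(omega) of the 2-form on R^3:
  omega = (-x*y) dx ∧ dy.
d(omega) = 0

For a 2-form omega = sum_{i<j} g_{ij} dx_i ∧ dx_j, the exterior derivative is
  d(omega) = sum_{i<j} d(g_{ij}) ∧ dx_i ∧ dx_j = sum_{i<j, k} (∂g_{ij}/∂x_k) dx_k ∧ dx_i ∧ dx_j.
Expand each term, using dx_k ∧ dx_i ∧ dx_j = sgn(permutation) dx_{(a)} ∧ dx_{(b)} ∧ dx_{(c)} with (a < b < c) sorted:

Collecting like 3-forms: d(omega) = 0.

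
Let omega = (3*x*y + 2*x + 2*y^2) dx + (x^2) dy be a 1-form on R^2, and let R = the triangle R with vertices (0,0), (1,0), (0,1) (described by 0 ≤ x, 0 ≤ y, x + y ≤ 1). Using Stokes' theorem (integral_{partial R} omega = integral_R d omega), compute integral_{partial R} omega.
integral_(partial R) omega = -5/6

Stokes: integral_partial_R omega = integral_R d omega with d omega = (∂Q/∂x - ∂P/∂y) dx ∧ dy.
  ∂Q/∂x = 2*x
  ∂P/∂y = 3*x + 4*y
  integrand = ∂Q/∂x - ∂P/∂y = -x - 4*y.
Integrating over R: integral_0^1 integral_0^{1-x} (-x - 4*y) dy dx = -5/6.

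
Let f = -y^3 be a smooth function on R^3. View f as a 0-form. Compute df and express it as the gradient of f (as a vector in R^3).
df = (0) dx + (-3*y^2) dy + (0) dz; grad f = (0, -3*y^2, 0)

For a 0-form f, d f = (∂f/∂x) dx + (∂f/∂y) dy + (∂f/∂z) dz. The components of the vector representation are exactly the entries of grad f in Cartesian coordinates:
  ∂f/∂x = 0
  ∂f/∂y = -3*y^2
  ∂f/∂z = 0.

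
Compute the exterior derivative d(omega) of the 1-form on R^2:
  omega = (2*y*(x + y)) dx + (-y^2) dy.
d(omega) = (-2*x - 4*y) dx ∧ dy

For a 1-form omega = sum_i f_i dx_i, the exterior derivative is
  d(omega) = sum_{i < j} (∂f_j/∂x_i - ∂f_i/∂x_j) dx_i ∧ dx_j.
  coefficient of dx ∧ dy: ∂f_2/∂x - ∂f_1/∂y = ∂(-y^2)/∂x - ∂(2*y*(x + y))/∂y = -2*x - 4*y
Assembling: d(omega) = (-2*x - 4*y) dx ∧ dy.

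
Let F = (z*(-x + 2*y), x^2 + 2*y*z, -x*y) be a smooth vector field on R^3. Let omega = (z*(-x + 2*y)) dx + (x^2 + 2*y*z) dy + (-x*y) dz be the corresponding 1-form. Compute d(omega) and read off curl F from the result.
d(omega) = (-x - 2*y) dy ∧ dz + (-x + 3*y) dz ∧ dx + (2*x - 2*z) dx ∧ dy; curl F = (-x - 2*y, -x + 3*y, 2*x - 2*z)

d omega = sum_{i<j} (∂f_j/∂x_i - ∂f_i/∂x_j) dx_i ∧ dx_j. Under the identification (dy ∧ dz, dz ∧ dx, dx ∧ dy) ↔ (e_x, e_y, e_z), the coefficients are exactly the components of curl F. Compute:
  ∂R/∂y - ∂Q/∂z = (-x) - (2*y) = -x - 2*y
  ∂P/∂z - ∂R/∂x = (-x + 2*y) - (-y) = -x + 3*y
  ∂Q/∂x - ∂P/∂y = (2*x) - (2*z) = 2*x - 2*z.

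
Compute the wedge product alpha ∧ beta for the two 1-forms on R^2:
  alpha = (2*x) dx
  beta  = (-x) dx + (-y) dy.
alpha ∧ beta = (-2*x*y) dx ∧ dy

Distribute the wedge, using dx_i ∧ dx_j = -dx_j ∧ dx_i and dx_i ∧ dx_i = 0. For each pair (i, j) with i < j, the coefficient of dx_i ∧ dx_j in alpha ∧ beta is (alpha_i * beta_j - alpha_j * beta_i). Collecting: alpha ∧ beta = (-2*x*y) dx ∧ dy.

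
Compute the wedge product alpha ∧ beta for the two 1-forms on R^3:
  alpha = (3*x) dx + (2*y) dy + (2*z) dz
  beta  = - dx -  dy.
alpha ∧ beta = (-3*x + 2*y) dx ∧ dy + (2*z) dx ∧ dz + (2*z) dy ∧ dz

Distribute the wedge, using dx_i ∧ dx_j = -dx_j ∧ dx_i and dx_i ∧ dx_i = 0. For each pair (i, j) with i < j, the coefficient of dx_i ∧ dx_j in alpha ∧ beta is (alpha_i * beta_j - alpha_j * beta_i). Collecting: alpha ∧ beta = (-3*x + 2*y) dx ∧ dy + (2*z) dx ∧ dz + (2*z) dy ∧ dz.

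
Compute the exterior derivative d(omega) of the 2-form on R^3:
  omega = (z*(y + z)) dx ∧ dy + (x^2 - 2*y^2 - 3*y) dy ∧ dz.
d(omega) = (2*x + y + 2*z) dx ∧ dy ∧ dz

For a 2-form omega = sum_{i<j} g_{ij} dx_i ∧ dx_j, the exterior derivative is
  d(omega) = sum_{i<j} d(g_{ij}) ∧ dx_i ∧ dx_j = sum_{i<j, k} (∂g_{ij}/∂x_k) dx_k ∧ dx_i ∧ dx_j.
Expand each term, using dx_k ∧ dx_i ∧ dx_j = sgn(permutation) dx_{(a)} ∧ dx_{(b)} ∧ dx_{(c)} with (a < b < c) sorted:
  d(z*(y + z)) includes (∂/∂z)(z*(y + z)) dz = (y + 2*z) dz, which multiplied by dx ∧ dy gives (y + 2*z) dx ∧ dy ∧ dz
  d(x^2 - 2*y^2 - 3*y) includes (∂/∂x)(x^2 - 2*y^2 - 3*y) dx = (2*x) dx, which multiplied by dy ∧ dz gives (2*x) dx ∧ dy ∧ dz
Collecting like 3-forms: d(omega) = (2*x + y + 2*z) dx ∧ dy ∧ dz.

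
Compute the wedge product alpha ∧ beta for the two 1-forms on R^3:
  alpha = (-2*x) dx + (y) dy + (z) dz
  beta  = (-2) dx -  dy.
alpha ∧ beta = (2*x + 2*y) dx ∧ dy + (2*z) dx ∧ dz + (z) dy ∧ dz

Distribute the wedge, using dx_i ∧ dx_j = -dx_j ∧ dx_i and dx_i ∧ dx_i = 0. For each pair (i, j) with i < j, the coefficient of dx_i ∧ dx_j in alpha ∧ beta is (alpha_i * beta_j - alpha_j * beta_i). Collecting: alpha ∧ beta = (2*x + 2*y) dx ∧ dy + (2*z) dx ∧ dz + (z) dy ∧ dz.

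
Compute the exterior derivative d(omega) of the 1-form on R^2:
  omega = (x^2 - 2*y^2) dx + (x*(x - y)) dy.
d(omega) = (2*x + 3*y) dx ∧ dy

For a 1-form omega = sum_i f_i dx_i, the exterior derivative is
  d(omega) = sum_{i < j} (∂f_j/∂x_i - ∂f_i/∂x_j) dx_i ∧ dx_j.
  coefficient of dx ∧ dy: ∂f_2/∂x - ∂f_1/∂y = ∂(x*(x - y))/∂x - ∂(x^2 - 2*y^2)/∂y = 2*x + 3*y
Assembling: d(omega) = (2*x + 3*y) dx ∧ dy.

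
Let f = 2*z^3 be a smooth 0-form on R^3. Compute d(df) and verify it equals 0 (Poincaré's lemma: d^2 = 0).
d(df) = 0

Step 1: df = sum_i (∂f/∂x_i) dx_i = (0) dx + (0) dy + (6*z^2) dz.
Step 2: Apply d again. Using the 1-form formula, the coefficient of dx ∧ dy in d(df) is ∂^2 f/∂x ∂y - ∂^2 f/∂y ∂x = (0) - (0) = 0 (equality of mixed partials for smooth f).
Similarly for dx ∧ dz and dy ∧ dz — all coefficients vanish. So d(df) = 0.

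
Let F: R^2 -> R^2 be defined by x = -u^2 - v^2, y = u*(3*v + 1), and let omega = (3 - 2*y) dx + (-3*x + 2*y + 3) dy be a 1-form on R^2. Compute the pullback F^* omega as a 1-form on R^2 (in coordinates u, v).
F^* omega = (21*u^2*v + 7*u^2 + 18*u*v^2 + 12*u*v - 4*u + 9*v^3 + 3*v^2 + 9*v + 3) du + (9*u^3 + 18*u^2*v + 6*u^2 + 21*u*v^2 + 4*u*v + 9*u - 6*v) dv

Using F^*(f dg) = (f ∘ F) d(g ∘ F), substitute each coordinate x_i by F_i(u, v) in f_i, and replace dx_i by d F_i = (∂F_i/∂u) du + (∂F_i/∂v) dv.
  For the x component: f_1(F) = -6*u*v - 2*u + 3; d F_1 = (-2*u) du + (-2*v) dv
  For the y component: f_2(F) = 3*u^2 + 6*u*v + 2*u + 3*v^2 + 3; d F_2 = (3*v + 1) du + (3*u) dv
Combining and collecting du, dv coefficients:
  coeff of du: 21*u^2*v + 7*u^2 + 18*u*v^2 + 12*u*v - 4*u + 9*v^3 + 3*v^2 + 9*v + 3
  coeff of dv: 9*u^3 + 18*u^2*v + 6*u^2 + 21*u*v^2 + 4*u*v + 9*u - 6*v
F^* omega = (21*u^2*v + 7*u^2 + 18*u*v^2 + 12*u*v - 4*u + 9*v^3 + 3*v^2 + 9*v + 3) du + (9*u^3 + 18*u^2*v + 6*u^2 + 21*u*v^2 + 4*u*v + 9*u - 6*v) dv.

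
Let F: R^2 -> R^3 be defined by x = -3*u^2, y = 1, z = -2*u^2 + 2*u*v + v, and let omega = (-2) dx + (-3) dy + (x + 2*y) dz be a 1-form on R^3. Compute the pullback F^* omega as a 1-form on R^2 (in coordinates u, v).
F^* omega = (12*u^3 - 6*u^2*v + 4*u + 4*v) du + (-6*u^3 - 3*u^2 + 4*u + 2) dv

Using F^*(f dg) = (f ∘ F) d(g ∘ F), substitute each coordinate x_i by F_i(u, v) in f_i, and replace dx_i by d F_i = (∂F_i/∂u) du + (∂F_i/∂v) dv.
  For the x component: f_1(F) = -2; d F_1 = (-6*u) du + (0) dv
  For the y component: f_2(F) = -3; d F_2 = (0) du + (0) dv
  For the z component: f_3(F) = 2 - 3*u^2; d F_3 = (-4*u + 2*v) du + (2*u + 1) dv
Combining and collecting du, dv coefficients:
  coeff of du: 12*u^3 - 6*u^2*v + 4*u + 4*v
  coeff of dv: -6*u^3 - 3*u^2 + 4*u + 2
F^* omega = (12*u^3 - 6*u^2*v + 4*u + 4*v) du + (-6*u^3 - 3*u^2 + 4*u + 2) dv.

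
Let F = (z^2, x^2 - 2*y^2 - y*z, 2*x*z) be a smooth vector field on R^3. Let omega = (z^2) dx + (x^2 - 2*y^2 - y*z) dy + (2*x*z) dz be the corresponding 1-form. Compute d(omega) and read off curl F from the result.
d(omega) = (y) dy ∧ dz + (0) dz ∧ dx + (2*x) dx ∧ dy; curl F = (y, 0, 2*x)

d omega = sum_{i<j} (∂f_j/∂x_i - ∂f_i/∂x_j) dx_i ∧ dx_j. Under the identification (dy ∧ dz, dz ∧ dx, dx ∧ dy) ↔ (e_x, e_y, e_z), the coefficients are exactly the components of curl F. Compute:
  ∂R/∂y - ∂Q/∂z = (0) - (-y) = y
  ∂P/∂z - ∂R/∂x = (2*z) - (2*z) = 0
  ∂Q/∂x - ∂P/∂y = (2*x) - (0) = 2*x.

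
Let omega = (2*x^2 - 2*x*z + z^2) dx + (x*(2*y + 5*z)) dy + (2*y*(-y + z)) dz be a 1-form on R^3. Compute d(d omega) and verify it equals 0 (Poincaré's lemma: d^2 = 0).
d(d omega) = 0

Step 1: d omega = sum_{i<j} (∂f_j/∂x_i - ∂f_i/∂x_j) dx_i ∧ dx_j:
  coeff of dx ∧ dy: 2*y + 5*z
  coeff of dx ∧ dz: 2*x - 2*z
  coeff of dy ∧ dz: -5*x - 4*y + 2*z
Step 2: Apply d again to each 2-form coefficient. The only possible 3-form in R^3 is dx ∧ dy ∧ dz, with coefficient
  ∂(coeff of dy∧dz)/∂x - ∂(coeff of dx∧dz)/∂y + ∂(coeff of dx∧dy)/∂z
  = ∂/∂x (-5*x - 4*y + 2*z) - ∂/∂y (2*x - 2*z) + ∂/∂z (2*y + 5*z).
Each of these terms simplifies to sums of mixed partials that cancel in pairs. The result is 0 (by equality of mixed partials for smooth functions — Schwarz / Clairaut).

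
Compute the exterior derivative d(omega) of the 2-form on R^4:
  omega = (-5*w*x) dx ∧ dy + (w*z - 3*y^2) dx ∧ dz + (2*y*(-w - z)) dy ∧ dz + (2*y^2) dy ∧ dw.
d(omega) = (-5*x) dx ∧ dy ∧ dw + (6*y) dx ∧ dy ∧ dz + (z) dx ∧ dz ∧ dw + (-2*y) dy ∧ dz ∧ dw

For a 2-form omega = sum_{i<j} g_{ij} dx_i ∧ dx_j, the exterior derivative is
  d(omega) = sum_{i<j} d(g_{ij}) ∧ dx_i ∧ dx_j = sum_{i<j, k} (∂g_{ij}/∂x_k) dx_k ∧ dx_i ∧ dx_j.
Expand each term, using dx_k ∧ dx_i ∧ dx_j = sgn(permutation) dx_{(a)} ∧ dx_{(b)} ∧ dx_{(c)} with (a < b < c) sorted:
  d(-5*w*x) includes (∂/∂w)(-5*w*x) dw = (-5*x) dw, which multiplied by dx ∧ dy gives (-5*x) dx ∧ dy ∧ dw
  d(w*z - 3*y^2) includes (∂/∂y)(w*z - 3*y^2) dy = (-6*y) dy, which multiplied by dx ∧ dz gives (6*y) dx ∧ dy ∧ dz
  d(w*z - 3*y^2) includes (∂/∂w)(w*z - 3*y^2) dw = (z) dw, which multiplied by dx ∧ dz gives (z) dx ∧ dz ∧ dw
  d(2*y*(-w - z)) includes (∂/∂w)(2*y*(-w - z)) dw = (-2*y) dw, which multiplied by dy ∧ dz gives (-2*y) dy ∧ dz ∧ dw
Collecting like 3-forms: d(omega) = (-5*x) dx ∧ dy ∧ dw + (6*y) dx ∧ dy ∧ dz + (z) dx ∧ dz ∧ dw + (-2*y) dy ∧ dz ∧ dw.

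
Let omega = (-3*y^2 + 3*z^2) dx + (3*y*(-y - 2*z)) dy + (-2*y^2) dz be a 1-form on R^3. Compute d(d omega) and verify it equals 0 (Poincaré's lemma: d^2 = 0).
d(d omega) = 0

Step 1: d omega = sum_{i<j} (∂f_j/∂x_i - ∂f_i/∂x_j) dx_i ∧ dx_j:
  coeff of dx ∧ dy: 6*y
  coeff of dx ∧ dz: -6*z
  coeff of dy ∧ dz: 2*y
Step 2: Apply d again to each 2-form coefficient. The only possible 3-form in R^3 is dx ∧ dy ∧ dz, with coefficient
  ∂(coeff of dy∧dz)/∂x - ∂(coeff of dx∧dz)/∂y + ∂(coeff of dx∧dy)/∂z
  = ∂/∂x (2*y) - ∂/∂y (-6*z) + ∂/∂z (6*y).
Each of these terms simplifies to sums of mixed partials that cancel in pairs. The result is 0 (by equality of mixed partials for smooth functions — Schwarz / Clairaut).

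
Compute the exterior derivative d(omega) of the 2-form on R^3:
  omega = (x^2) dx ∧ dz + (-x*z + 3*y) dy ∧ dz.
d(omega) = (-z) dx ∧ dy ∧ dz

For a 2-form omega = sum_{i<j} g_{ij} dx_i ∧ dx_j, the exterior derivative is
  d(omega) = sum_{i<j} d(g_{ij}) ∧ dx_i ∧ dx_j = sum_{i<j, k} (∂g_{ij}/∂x_k) dx_k ∧ dx_i ∧ dx_j.
Expand each term, using dx_k ∧ dx_i ∧ dx_j = sgn(permutation) dx_{(a)} ∧ dx_{(b)} ∧ dx_{(c)} with (a < b < c) sorted:
  d(-x*z + 3*y) includes (∂/∂x)(-x*z + 3*y) dx = (-z) dx, which multiplied by dy ∧ dz gives (-z) dx ∧ dy ∧ dz
Collecting like 3-forms: d(omega) = (-z) dx ∧ dy ∧ dz.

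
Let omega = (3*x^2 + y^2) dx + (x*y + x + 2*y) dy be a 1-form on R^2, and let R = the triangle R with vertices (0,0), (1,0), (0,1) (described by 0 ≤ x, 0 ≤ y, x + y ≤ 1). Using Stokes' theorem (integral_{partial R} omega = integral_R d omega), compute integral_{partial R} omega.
integral_(partial R) omega = 1/3

Stokes: integral_partial_R omega = integral_R d omega with d omega = (∂Q/∂x - ∂P/∂y) dx ∧ dy.
  ∂Q/∂x = y + 1
  ∂P/∂y = 2*y
  integrand = ∂Q/∂x - ∂P/∂y = 1 - y.
Integrating over R: integral_0^1 integral_0^{1-x} (1 - y) dy dx = 1/3.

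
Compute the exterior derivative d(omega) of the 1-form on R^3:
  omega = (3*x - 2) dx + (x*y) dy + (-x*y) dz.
d(omega) = (y) dx ∧ dy + (-y) dx ∧ dz + (-x) dy ∧ dz

For a 1-form omega = sum_i f_i dx_i, the exterior derivative is
  d(omega) = sum_{i < j} (∂f_j/∂x_i - ∂f_i/∂x_j) dx_i ∧ dx_j.
  coefficient of dx ∧ dy: ∂f_2/∂x - ∂f_1/∂y = ∂(x*y)/∂x - ∂(3*x - 2)/∂y = y
  coefficient of dx ∧ dz: ∂f_3/∂x - ∂f_1/∂z = ∂(-x*y)/∂x - ∂(3*x - 2)/∂z = -y
  coefficient of dy ∧ dz: ∂f_3/∂y - ∂f_2/∂z = ∂(-x*y)/∂y - ∂(x*y)/∂z = -x
Assembling: d(omega) = (y) dx ∧ dy + (-y) dx ∧ dz + (-x) dy ∧ dz.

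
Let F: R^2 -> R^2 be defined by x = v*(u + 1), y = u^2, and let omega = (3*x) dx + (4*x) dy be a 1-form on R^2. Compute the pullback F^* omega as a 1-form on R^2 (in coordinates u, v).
F^* omega = (v*(8*u^2 + 3*u*v + 8*u + 3*v)) du + (3*v*(u^2 + 2*u + 1)) dv

Using F^*(f dg) = (f ∘ F) d(g ∘ F), substitute each coordinate x_i by F_i(u, v) in f_i, and replace dx_i by d F_i = (∂F_i/∂u) du + (∂F_i/∂v) dv.
  For the x component: f_1(F) = 3*v*(u + 1); d F_1 = (v) du + (u + 1) dv
  For the y component: f_2(F) = 4*v*(u + 1); d F_2 = (2*u) du + (0) dv
Combining and collecting du, dv coefficients:
  coeff of du: v*(8*u^2 + 3*u*v + 8*u + 3*v)
  coeff of dv: 3*v*(u^2 + 2*u + 1)
F^* omega = (v*(8*u^2 + 3*u*v + 8*u + 3*v)) du + (3*v*(u^2 + 2*u + 1)) dv.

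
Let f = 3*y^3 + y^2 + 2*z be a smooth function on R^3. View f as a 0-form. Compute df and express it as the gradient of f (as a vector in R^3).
df = (0) dx + (y*(9*y + 2)) dy + (2) dz; grad f = (0, y*(9*y + 2), 2)

For a 0-form f, d f = (∂f/∂x) dx + (∂f/∂y) dy + (∂f/∂z) dz. The components of the vector representation are exactly the entries of grad f in Cartesian coordinates:
  ∂f/∂x = 0
  ∂f/∂y = y*(9*y + 2)
  ∂f/∂z = 2.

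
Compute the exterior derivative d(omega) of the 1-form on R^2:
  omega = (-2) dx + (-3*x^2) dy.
d(omega) = (-6*x) dx ∧ dy

For a 1-form omega = sum_i f_i dx_i, the exterior derivative is
  d(omega) = sum_{i < j} (∂f_j/∂x_i - ∂f_i/∂x_j) dx_i ∧ dx_j.
  coefficient of dx ∧ dy: ∂f_2/∂x - ∂f_1/∂y = ∂(-3*x^2)/∂x - ∂(-2)/∂y = -6*x
Assembling: d(omega) = (-6*x) dx ∧ dy.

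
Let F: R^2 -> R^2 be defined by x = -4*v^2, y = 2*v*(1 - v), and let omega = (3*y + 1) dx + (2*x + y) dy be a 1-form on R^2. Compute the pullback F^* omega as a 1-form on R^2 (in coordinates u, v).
F^* omega = (4*v*(22*v^2 - 19*v - 1)) dv

Using F^*(f dg) = (f ∘ F) d(g ∘ F), substitute each coordinate x_i by F_i(u, v) in f_i, and replace dx_i by d F_i = (∂F_i/∂u) du + (∂F_i/∂v) dv.
  For the x component: f_1(F) = -6*v^2 + 6*v + 1; d F_1 = (0) du + (-8*v) dv
  For the y component: f_2(F) = 2*v*(1 - 5*v); d F_2 = (0) du + (2 - 4*v) dv
Combining and collecting du, dv coefficients:
  coeff of du: 0
  coeff of dv: 4*v*(22*v^2 - 19*v - 1)
F^* omega = (4*v*(22*v^2 - 19*v - 1)) dv.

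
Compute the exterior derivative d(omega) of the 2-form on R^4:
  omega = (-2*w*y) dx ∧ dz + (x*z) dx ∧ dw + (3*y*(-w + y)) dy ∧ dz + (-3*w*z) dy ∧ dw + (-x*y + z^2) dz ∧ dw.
d(omega) = (2*w) dx ∧ dy ∧ dz + (-x - 3*y) dx ∧ dz ∧ dw + (3*w - x - 3*y) dy ∧ dz ∧ dw

For a 2-form omega = sum_{i<j} g_{ij} dx_i ∧ dx_j, the exterior derivative is
  d(omega) = sum_{i<j} d(g_{ij}) ∧ dx_i ∧ dx_j = sum_{i<j, k} (∂g_{ij}/∂x_k) dx_k ∧ dx_i ∧ dx_j.
Expand each term, using dx_k ∧ dx_i ∧ dx_j = sgn(permutation) dx_{(a)} ∧ dx_{(b)} ∧ dx_{(c)} with (a < b < c) sorted:
  d(-2*w*y) includes (∂/∂y)(-2*w*y) dy = (-2*w) dy, which multiplied by dx ∧ dz gives (2*w) dx ∧ dy ∧ dz
  d(-2*w*y) includes (∂/∂w)(-2*w*y) dw = (-2*y) dw, which multiplied by dx ∧ dz gives (-2*y) dx ∧ dz ∧ dw
  d(x*z) includes (∂/∂z)(x*z) dz = (x) dz, which multiplied by dx ∧ dw gives (-x) dx ∧ dz ∧ dw
  d(3*y*(-w + y)) includes (∂/∂w)(3*y*(-w + y)) dw = (-3*y) dw, which multiplied by dy ∧ dz gives (-3*y) dy ∧ dz ∧ dw
  d(-3*w*z) includes (∂/∂z)(-3*w*z) dz = (-3*w) dz, which multiplied by dy ∧ dw gives (3*w) dy ∧ dz ∧ dw
  d(-x*y + z^2) includes (∂/∂x)(-x*y + z^2) dx = (-y) dx, which multiplied by dz ∧ dw gives (-y) dx ∧ dz ∧ dw
  d(-x*y + z^2) includes (∂/∂y)(-x*y + z^2) dy = (-x) dy, which multiplied by dz ∧ dw gives (-x) dy ∧ dz ∧ dw
Collecting like 3-forms: d(omega) = (2*w) dx ∧ dy ∧ dz + (-x - 3*y) dx ∧ dz ∧ dw + (3*w - x - 3*y) dy ∧ dz ∧ dw.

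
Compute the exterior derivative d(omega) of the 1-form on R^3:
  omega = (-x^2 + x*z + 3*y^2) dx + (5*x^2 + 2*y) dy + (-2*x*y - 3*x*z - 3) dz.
d(omega) = (10*x - 6*y) dx ∧ dy + (-x - 2*y - 3*z) dx ∧ dz + (-2*x) dy ∧ dz

For a 1-form omega = sum_i f_i dx_i, the exterior derivative is
  d(omega) = sum_{i < j} (∂f_j/∂x_i - ∂f_i/∂x_j) dx_i ∧ dx_j.
  coefficient of dx ∧ dy: ∂f_2/∂x - ∂f_1/∂y = ∂(5*x^2 + 2*y)/∂x - ∂(-x^2 + x*z + 3*y^2)/∂y = 10*x - 6*y
  coefficient of dx ∧ dz: ∂f_3/∂x - ∂f_1/∂z = ∂(-2*x*y - 3*x*z - 3)/∂x - ∂(-x^2 + x*z + 3*y^2)/∂z = -x - 2*y - 3*z
  coefficient of dy ∧ dz: ∂f_3/∂y - ∂f_2/∂z = ∂(-2*x*y - 3*x*z - 3)/∂y - ∂(5*x^2 + 2*y)/∂z = -2*x
Assembling: d(omega) = (10*x - 6*y) dx ∧ dy + (-x - 2*y - 3*z) dx ∧ dz + (-2*x) dy ∧ dz.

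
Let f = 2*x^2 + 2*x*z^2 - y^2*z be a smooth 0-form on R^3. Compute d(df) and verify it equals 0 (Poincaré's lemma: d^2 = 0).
d(df) = 0

Step 1: df = sum_i (∂f/∂x_i) dx_i = (4*x + 2*z^2) dx + (-2*y*z) dy + (4*x*z - y^2) dz.
Step 2: Apply d again. Using the 1-form formula, the coefficient of dx ∧ dy in d(df) is ∂^2 f/∂x ∂y - ∂^2 f/∂y ∂x = (0) - (0) = 0 (equality of mixed partials for smooth f).
Similarly for dx ∧ dz and dy ∧ dz — all coefficients vanish. So d(df) = 0.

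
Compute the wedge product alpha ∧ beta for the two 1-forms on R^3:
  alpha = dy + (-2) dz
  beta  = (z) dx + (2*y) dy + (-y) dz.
alpha ∧ beta = (-z) dx ∧ dy + (3*y) dy ∧ dz + (2*z) dx ∧ dz

Distribute the wedge, using dx_i ∧ dx_j = -dx_j ∧ dx_i and dx_i ∧ dx_i = 0. For each pair (i, j) with i < j, the coefficient of dx_i ∧ dx_j in alpha ∧ beta is (alpha_i * beta_j - alpha_j * beta_i). Collecting: alpha ∧ beta = (-z) dx ∧ dy + (3*y) dy ∧ dz + (2*z) dx ∧ dz.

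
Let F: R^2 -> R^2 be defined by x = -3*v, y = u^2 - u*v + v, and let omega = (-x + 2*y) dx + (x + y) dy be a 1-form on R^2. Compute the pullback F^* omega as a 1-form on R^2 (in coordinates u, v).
F^* omega = (2*u^3 - 3*u^2*v + u*v^2 - 4*u*v + 2*v^2) du + (-u^3 + u^2*v - 5*u^2 + 7*u*v - 17*v) dv

Using F^*(f dg) = (f ∘ F) d(g ∘ F), substitute each coordinate x_i by F_i(u, v) in f_i, and replace dx_i by d F_i = (∂F_i/∂u) du + (∂F_i/∂v) dv.
  For the x component: f_1(F) = 2*u^2 - 2*u*v + 5*v; d F_1 = (0) du + (-3) dv
  For the y component: f_2(F) = u^2 - u*v - 2*v; d F_2 = (2*u - v) du + (1 - u) dv
Combining and collecting du, dv coefficients:
  coeff of du: 2*u^3 - 3*u^2*v + u*v^2 - 4*u*v + 2*v^2
  coeff of dv: -u^3 + u^2*v - 5*u^2 + 7*u*v - 17*v
F^* omega = (2*u^3 - 3*u^2*v + u*v^2 - 4*u*v + 2*v^2) du + (-u^3 + u^2*v - 5*u^2 + 7*u*v - 17*v) dv.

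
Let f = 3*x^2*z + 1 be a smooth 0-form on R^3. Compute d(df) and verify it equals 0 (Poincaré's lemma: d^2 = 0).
d(df) = 0

Step 1: df = sum_i (∂f/∂x_i) dx_i = (6*x*z) dx + (0) dy + (3*x^2) dz.
Step 2: Apply d again. Using the 1-form formula, the coefficient of dx ∧ dy in d(df) is ∂^2 f/∂x ∂y - ∂^2 f/∂y ∂x = (0) - (0) = 0 (equality of mixed partials for smooth f).
Similarly for dx ∧ dz and dy ∧ dz — all coefficients vanish. So d(df) = 0.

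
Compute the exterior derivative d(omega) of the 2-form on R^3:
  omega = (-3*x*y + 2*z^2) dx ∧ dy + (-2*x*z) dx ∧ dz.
d(omega) = (4*z) dx ∧ dy ∧ dz

For a 2-form omega = sum_{i<j} g_{ij} dx_i ∧ dx_j, the exterior derivative is
  d(omega) = sum_{i<j} d(g_{ij}) ∧ dx_i ∧ dx_j = sum_{i<j, k} (∂g_{ij}/∂x_k) dx_k ∧ dx_i ∧ dx_j.
Expand each term, using dx_k ∧ dx_i ∧ dx_j = sgn(permutation) dx_{(a)} ∧ dx_{(b)} ∧ dx_{(c)} with (a < b < c) sorted:
  d(-3*x*y + 2*z^2) includes (∂/∂z)(-3*x*y + 2*z^2) dz = (4*z) dz, which multiplied by dx ∧ dy gives (4*z) dx ∧ dy ∧ dz
Collecting like 3-forms: d(omega) = (4*z) dx ∧ dy ∧ dz.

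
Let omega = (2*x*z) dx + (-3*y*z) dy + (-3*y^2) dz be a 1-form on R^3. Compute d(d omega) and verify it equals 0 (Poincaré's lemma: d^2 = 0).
d(d omega) = 0

Step 1: d omega = sum_{i<j} (∂f_j/∂x_i - ∂f_i/∂x_j) dx_i ∧ dx_j:
  coeff of dx ∧ dy: 0
  coeff of dx ∧ dz: -2*x
  coeff of dy ∧ dz: -3*y
Step 2: Apply d again to each 2-form coefficient. The only possible 3-form in R^3 is dx ∧ dy ∧ dz, with coefficient
  ∂(coeff of dy∧dz)/∂x - ∂(coeff of dx∧dz)/∂y + ∂(coeff of dx∧dy)/∂z
  = ∂/∂x (-3*y) - ∂/∂y (-2*x) + ∂/∂z (0).
Each of these terms simplifies to sums of mixed partials that cancel in pairs. The result is 0 (by equality of mixed partials for smooth functions — Schwarz / Clairaut).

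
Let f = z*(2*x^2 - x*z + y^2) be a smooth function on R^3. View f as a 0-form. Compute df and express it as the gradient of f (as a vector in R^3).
df = (z*(4*x - z)) dx + (2*y*z) dy + (2*x^2 - 2*x*z + y^2) dz; grad f = (z*(4*x - z), 2*y*z, 2*x^2 - 2*x*z + y^2)

For a 0-form f, d f = (∂f/∂x) dx + (∂f/∂y) dy + (∂f/∂z) dz. The components of the vector representation are exactly the entries of grad f in Cartesian coordinates:
  ∂f/∂x = z*(4*x - z)
  ∂f/∂y = 2*y*z
  ∂f/∂z = 2*x^2 - 2*x*z + y^2.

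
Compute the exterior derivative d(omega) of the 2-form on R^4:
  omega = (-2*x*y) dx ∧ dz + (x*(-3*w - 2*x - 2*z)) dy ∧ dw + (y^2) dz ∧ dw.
d(omega) = (2*x) dx ∧ dy ∧ dz + (-3*w - 4*x - 2*z) dx ∧ dy ∧ dw + (2*x + 2*y) dy ∧ dz ∧ dw

For a 2-form omega = sum_{i<j} g_{ij} dx_i ∧ dx_j, the exterior derivative is
  d(omega) = sum_{i<j} d(g_{ij}) ∧ dx_i ∧ dx_j = sum_{i<j, k} (∂g_{ij}/∂x_k) dx_k ∧ dx_i ∧ dx_j.
Expand each term, using dx_k ∧ dx_i ∧ dx_j = sgn(permutation) dx_{(a)} ∧ dx_{(b)} ∧ dx_{(c)} with (a < b < c) sorted:
  d(-2*x*y) includes (∂/∂y)(-2*x*y) dy = (-2*x) dy, which multiplied by dx ∧ dz gives (2*x) dx ∧ dy ∧ dz
  d(x*(-3*w - 2*x - 2*z)) includes (∂/∂x)(x*(-3*w - 2*x - 2*z)) dx = (-3*w - 4*x - 2*z) dx, which multiplied by dy ∧ dw gives (-3*w - 4*x - 2*z) dx ∧ dy ∧ dw
  d(x*(-3*w - 2*x - 2*z)) includes (∂/∂z)(x*(-3*w - 2*x - 2*z)) dz = (-2*x) dz, which multiplied by dy ∧ dw gives (2*x) dy ∧ dz ∧ dw
  d(y^2) includes (∂/∂y)(y^2) dy = (2*y) dy, which multiplied by dz ∧ dw gives (2*y) dy ∧ dz ∧ dw
Collecting like 3-forms: d(omega) = (2*x) dx ∧ dy ∧ dz + (-3*w - 4*x - 2*z) dx ∧ dy ∧ dw + (2*x + 2*y) dy ∧ dz ∧ dw.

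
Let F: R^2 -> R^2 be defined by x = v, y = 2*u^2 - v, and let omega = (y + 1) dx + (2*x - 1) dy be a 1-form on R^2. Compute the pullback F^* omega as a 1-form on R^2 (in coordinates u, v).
F^* omega = (4*u*(2*v - 1)) du + (2*u^2 - 3*v + 2) dv

Using F^*(f dg) = (f ∘ F) d(g ∘ F), substitute each coordinate x_i by F_i(u, v) in f_i, and replace dx_i by d F_i = (∂F_i/∂u) du + (∂F_i/∂v) dv.
  For the x component: f_1(F) = 2*u^2 - v + 1; d F_1 = (0) du + (1) dv
  For the y component: f_2(F) = 2*v - 1; d F_2 = (4*u) du + (-1) dv
Combining and collecting du, dv coefficients:
  coeff of du: 4*u*(2*v - 1)
  coeff of dv: 2*u^2 - 3*v + 2
F^* omega = (4*u*(2*v - 1)) du + (2*u^2 - 3*v + 2) dv.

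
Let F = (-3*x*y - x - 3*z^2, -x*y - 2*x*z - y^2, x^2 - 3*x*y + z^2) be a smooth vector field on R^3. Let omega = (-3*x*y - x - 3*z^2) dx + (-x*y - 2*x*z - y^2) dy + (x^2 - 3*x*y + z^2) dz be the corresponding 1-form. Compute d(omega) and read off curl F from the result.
d(omega) = (-x) dy ∧ dz + (-2*x + 3*y - 6*z) dz ∧ dx + (3*x - y - 2*z) dx ∧ dy; curl F = (-x, -2*x + 3*y - 6*z, 3*x - y - 2*z)

d omega = sum_{i<j} (∂f_j/∂x_i - ∂f_i/∂x_j) dx_i ∧ dx_j. Under the identification (dy ∧ dz, dz ∧ dx, dx ∧ dy) ↔ (e_x, e_y, e_z), the coefficients are exactly the components of curl F. Compute:
  ∂R/∂y - ∂Q/∂z = (-3*x) - (-2*x) = -x
  ∂P/∂z - ∂R/∂x = (-6*z) - (2*x - 3*y) = -2*x + 3*y - 6*z
  ∂Q/∂x - ∂P/∂y = (-y - 2*z) - (-3*x) = 3*x - y - 2*z.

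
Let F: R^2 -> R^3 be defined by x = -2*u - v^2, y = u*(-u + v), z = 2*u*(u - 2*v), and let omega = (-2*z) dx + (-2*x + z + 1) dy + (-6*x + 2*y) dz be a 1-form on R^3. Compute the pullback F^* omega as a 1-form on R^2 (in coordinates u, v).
F^* omega = (-12*u^3 + 26*u^2*v + 48*u^2 + 8*u*v^2 - 60*u*v - 2*u - 22*v^3 + v) du + (u*(10*u^2 - 4*u*v - 44*u - 38*v^2 + 1)) dv

Using F^*(f dg) = (f ∘ F) d(g ∘ F), substitute each coordinate x_i by F_i(u, v) in f_i, and replace dx_i by d F_i = (∂F_i/∂u) du + (∂F_i/∂v) dv.
  For the x component: f_1(F) = 4*u*(-u + 2*v); d F_1 = (-2) du + (-2*v) dv
  For the y component: f_2(F) = 2*u^2 - 4*u*v + 4*u + 2*v^2 + 1; d F_2 = (-2*u + v) du + (u) dv
  For the z component: f_3(F) = -2*u^2 + 2*u*v + 12*u + 6*v^2; d F_3 = (4*u - 4*v) du + (-4*u) dv
Combining and collecting du, dv coefficients:
  coeff of du: -12*u^3 + 26*u^2*v + 48*u^2 + 8*u*v^2 - 60*u*v - 2*u - 22*v^3 + v
  coeff of dv: u*(10*u^2 - 4*u*v - 44*u - 38*v^2 + 1)
F^* omega = (-12*u^3 + 26*u^2*v + 48*u^2 + 8*u*v^2 - 60*u*v - 2*u - 22*v^3 + v) du + (u*(10*u^2 - 4*u*v - 44*u - 38*v^2 + 1)) dv.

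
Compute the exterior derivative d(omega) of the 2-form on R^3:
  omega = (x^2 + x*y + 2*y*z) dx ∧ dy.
d(omega) = (2*y) dx ∧ dy ∧ dz

For a 2-form omega = sum_{i<j} g_{ij} dx_i ∧ dx_j, the exterior derivative is
  d(omega) = sum_{i<j} d(g_{ij}) ∧ dx_i ∧ dx_j = sum_{i<j, k} (∂g_{ij}/∂x_k) dx_k ∧ dx_i ∧ dx_j.
Expand each term, using dx_k ∧ dx_i ∧ dx_j = sgn(permutation) dx_{(a)} ∧ dx_{(b)} ∧ dx_{(c)} with (a < b < c) sorted:
  d(x^2 + x*y + 2*y*z) includes (∂/∂z)(x^2 + x*y + 2*y*z) dz = (2*y) dz, which multiplied by dx ∧ dy gives (2*y) dx ∧ dy ∧ dz
Collecting like 3-forms: d(omega) = (2*y) dx ∧ dy ∧ dz.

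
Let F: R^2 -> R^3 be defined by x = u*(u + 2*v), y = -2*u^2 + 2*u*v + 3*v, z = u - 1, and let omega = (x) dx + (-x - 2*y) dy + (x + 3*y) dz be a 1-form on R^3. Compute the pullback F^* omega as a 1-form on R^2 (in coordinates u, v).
F^* omega = (-10*u^3 + 36*u^2*v - 5*u^2 - 8*u*v^2 + 32*u*v - 12*v^2 + 9*v) du + (8*u^3 - 8*u^2*v + 9*u^2 - 30*u*v - 18*v) dv

Using F^*(f dg) = (f ∘ F) d(g ∘ F), substitute each coordinate x_i by F_i(u, v) in f_i, and replace dx_i by d F_i = (∂F_i/∂u) du + (∂F_i/∂v) dv.
  For the x component: f_1(F) = u*(u + 2*v); d F_1 = (2*u + 2*v) du + (2*u) dv
  For the y component: f_2(F) = 3*u^2 - 6*u*v - 6*v; d F_2 = (-4*u + 2*v) du + (2*u + 3) dv
  For the z component: f_3(F) = -5*u^2 + 8*u*v + 9*v; d F_3 = (1) du + (0) dv
Combining and collecting du, dv coefficients:
  coeff of du: -10*u^3 + 36*u^2*v - 5*u^2 - 8*u*v^2 + 32*u*v - 12*v^2 + 9*v
  coeff of dv: 8*u^3 - 8*u^2*v + 9*u^2 - 30*u*v - 18*v
F^* omega = (-10*u^3 + 36*u^2*v - 5*u^2 - 8*u*v^2 + 32*u*v - 12*v^2 + 9*v) du + (8*u^3 - 8*u^2*v + 9*u^2 - 30*u*v - 18*v) dv.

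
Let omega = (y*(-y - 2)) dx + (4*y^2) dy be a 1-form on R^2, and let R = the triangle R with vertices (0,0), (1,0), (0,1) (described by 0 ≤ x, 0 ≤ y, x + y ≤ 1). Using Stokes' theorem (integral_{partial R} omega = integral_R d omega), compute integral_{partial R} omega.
integral_(partial R) omega = 4/3

Stokes: integral_partial_R omega = integral_R d omega with d omega = (∂Q/∂x - ∂P/∂y) dx ∧ dy.
  ∂Q/∂x = 0
  ∂P/∂y = -2*y - 2
  integrand = ∂Q/∂x - ∂P/∂y = 2*y + 2.
Integrating over R: integral_0^1 integral_0^{1-x} (2*y + 2) dy dx = 4/3.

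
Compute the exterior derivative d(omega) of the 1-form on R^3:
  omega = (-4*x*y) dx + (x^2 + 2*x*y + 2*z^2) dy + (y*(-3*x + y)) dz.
d(omega) = (6*x + 2*y) dx ∧ dy + (-3*y) dx ∧ dz + (-3*x + 2*y - 4*z) dy ∧ dz

For a 1-form omega = sum_i f_i dx_i, the exterior derivative is
  d(omega) = sum_{i < j} (∂f_j/∂x_i - ∂f_i/∂x_j) dx_i ∧ dx_j.
  coefficient of dx ∧ dy: ∂f_2/∂x - ∂f_1/∂y = ∂(x^2 + 2*x*y + 2*z^2)/∂x - ∂(-4*x*y)/∂y = 6*x + 2*y
  coefficient of dx ∧ dz: ∂f_3/∂x - ∂f_1/∂z = ∂(y*(-3*x + y))/∂x - ∂(-4*x*y)/∂z = -3*y
  coefficient of dy ∧ dz: ∂f_3/∂y - ∂f_2/∂z = ∂(y*(-3*x + y))/∂y - ∂(x^2 + 2*x*y + 2*z^2)/∂z = -3*x + 2*y - 4*z
Assembling: d(omega) = (6*x + 2*y) dx ∧ dy + (-3*y) dx ∧ dz + (-3*x + 2*y - 4*z) dy ∧ dz.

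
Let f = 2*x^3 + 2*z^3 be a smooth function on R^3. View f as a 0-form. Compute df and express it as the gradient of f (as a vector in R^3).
df = (6*x^2) dx + (0) dy + (6*z^2) dz; grad f = (6*x^2, 0, 6*z^2)

For a 0-form f, d f = (∂f/∂x) dx + (∂f/∂y) dy + (∂f/∂z) dz. The components of the vector representation are exactly the entries of grad f in Cartesian coordinates:
  ∂f/∂x = 6*x^2
  ∂f/∂y = 0
  ∂f/∂z = 6*z^2.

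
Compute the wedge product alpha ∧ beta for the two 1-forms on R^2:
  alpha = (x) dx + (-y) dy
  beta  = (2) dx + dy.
alpha ∧ beta = (x + 2*y) dx ∧ dy

Distribute the wedge, using dx_i ∧ dx_j = -dx_j ∧ dx_i and dx_i ∧ dx_i = 0. For each pair (i, j) with i < j, the coefficient of dx_i ∧ dx_j in alpha ∧ beta is (alpha_i * beta_j - alpha_j * beta_i). Collecting: alpha ∧ beta = (x + 2*y) dx ∧ dy.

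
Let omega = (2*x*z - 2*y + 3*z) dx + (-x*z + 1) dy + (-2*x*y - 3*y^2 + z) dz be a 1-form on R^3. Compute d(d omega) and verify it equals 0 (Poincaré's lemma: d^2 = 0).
d(d omega) = 0

Step 1: d omega = sum_{i<j} (∂f_j/∂x_i - ∂f_i/∂x_j) dx_i ∧ dx_j:
  coeff of dx ∧ dy: 2 - z
  coeff of dx ∧ dz: -2*x - 2*y - 3
  coeff of dy ∧ dz: -x - 6*y
Step 2: Apply d again to each 2-form coefficient. The only possible 3-form in R^3 is dx ∧ dy ∧ dz, with coefficient
  ∂(coeff of dy∧dz)/∂x - ∂(coeff of dx∧dz)/∂y + ∂(coeff of dx∧dy)/∂z
  = ∂/∂x (-x - 6*y) - ∂/∂y (-2*x - 2*y - 3) + ∂/∂z (2 - z).
Each of these terms simplifies to sums of mixed partials that cancel in pairs. The result is 0 (by equality of mixed partials for smooth functions — Schwarz / Clairaut).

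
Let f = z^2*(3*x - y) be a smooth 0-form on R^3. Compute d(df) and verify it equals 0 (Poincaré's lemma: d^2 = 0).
d(df) = 0

Step 1: df = sum_i (∂f/∂x_i) dx_i = (3*z^2) dx + (-z^2) dy + (2*z*(3*x - y)) dz.
Step 2: Apply d again. Using the 1-form formula, the coefficient of dx ∧ dy in d(df) is ∂^2 f/∂x ∂y - ∂^2 f/∂y ∂x = (0) - (0) = 0 (equality of mixed partials for smooth f).
Similarly for dx ∧ dz and dy ∧ dz — all coefficients vanish. So d(df) = 0.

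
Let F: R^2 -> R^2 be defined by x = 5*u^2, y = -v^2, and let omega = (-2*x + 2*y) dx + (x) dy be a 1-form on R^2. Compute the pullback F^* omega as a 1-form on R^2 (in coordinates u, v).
F^* omega = (20*u*(-5*u^2 - v^2)) du + (-10*u^2*v) dv

Using F^*(f dg) = (f ∘ F) d(g ∘ F), substitute each coordinate x_i by F_i(u, v) in f_i, and replace dx_i by d F_i = (∂F_i/∂u) du + (∂F_i/∂v) dv.
  For the x component: f_1(F) = -10*u^2 - 2*v^2; d F_1 = (10*u) du + (0) dv
  For the y component: f_2(F) = 5*u^2; d F_2 = (0) du + (-2*v) dv
Combining and collecting du, dv coefficients:
  coeff of du: 20*u*(-5*u^2 - v^2)
  coeff of dv: -10*u^2*v
F^* omega = (20*u*(-5*u^2 - v^2)) du + (-10*u^2*v) dv.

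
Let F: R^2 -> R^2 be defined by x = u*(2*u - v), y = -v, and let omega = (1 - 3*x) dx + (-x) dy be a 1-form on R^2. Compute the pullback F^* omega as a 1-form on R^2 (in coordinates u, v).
F^* omega = (-24*u^3 + 18*u^2*v - 3*u*v^2 + 4*u - v) du + (u*(6*u^2 - 3*u*v + 2*u - v - 1)) dv

Using F^*(f dg) = (f ∘ F) d(g ∘ F), substitute each coordinate x_i by F_i(u, v) in f_i, and replace dx_i by d F_i = (∂F_i/∂u) du + (∂F_i/∂v) dv.
  For the x component: f_1(F) = -6*u^2 + 3*u*v + 1; d F_1 = (4*u - v) du + (-u) dv
  For the y component: f_2(F) = u*(-2*u + v); d F_2 = (0) du + (-1) dv
Combining and collecting du, dv coefficients:
  coeff of du: -24*u^3 + 18*u^2*v - 3*u*v^2 + 4*u - v
  coeff of dv: u*(6*u^2 - 3*u*v + 2*u - v - 1)
F^* omega = (-24*u^3 + 18*u^2*v - 3*u*v^2 + 4*u - v) du + (u*(6*u^2 - 3*u*v + 2*u - v - 1)) dv.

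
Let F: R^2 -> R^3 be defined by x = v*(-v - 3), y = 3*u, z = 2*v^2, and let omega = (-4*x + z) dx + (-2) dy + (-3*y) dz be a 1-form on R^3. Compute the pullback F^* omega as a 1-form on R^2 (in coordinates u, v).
F^* omega = (-6) du + (6*v*(-6*u - 2*v^2 - 7*v - 6)) dv

Using F^*(f dg) = (f ∘ F) d(g ∘ F), substitute each coordinate x_i by F_i(u, v) in f_i, and replace dx_i by d F_i = (∂F_i/∂u) du + (∂F_i/∂v) dv.
  For the x component: f_1(F) = 6*v*(v + 2); d F_1 = (0) du + (-2*v - 3) dv
  For the y component: f_2(F) = -2; d F_2 = (3) du + (0) dv
  For the z component: f_3(F) = -9*u; d F_3 = (0) du + (4*v) dv
Combining and collecting du, dv coefficients:
  coeff of du: -6
  coeff of dv: 6*v*(-6*u - 2*v^2 - 7*v - 6)
F^* omega = (-6) du + (6*v*(-6*u - 2*v^2 - 7*v - 6)) dv.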